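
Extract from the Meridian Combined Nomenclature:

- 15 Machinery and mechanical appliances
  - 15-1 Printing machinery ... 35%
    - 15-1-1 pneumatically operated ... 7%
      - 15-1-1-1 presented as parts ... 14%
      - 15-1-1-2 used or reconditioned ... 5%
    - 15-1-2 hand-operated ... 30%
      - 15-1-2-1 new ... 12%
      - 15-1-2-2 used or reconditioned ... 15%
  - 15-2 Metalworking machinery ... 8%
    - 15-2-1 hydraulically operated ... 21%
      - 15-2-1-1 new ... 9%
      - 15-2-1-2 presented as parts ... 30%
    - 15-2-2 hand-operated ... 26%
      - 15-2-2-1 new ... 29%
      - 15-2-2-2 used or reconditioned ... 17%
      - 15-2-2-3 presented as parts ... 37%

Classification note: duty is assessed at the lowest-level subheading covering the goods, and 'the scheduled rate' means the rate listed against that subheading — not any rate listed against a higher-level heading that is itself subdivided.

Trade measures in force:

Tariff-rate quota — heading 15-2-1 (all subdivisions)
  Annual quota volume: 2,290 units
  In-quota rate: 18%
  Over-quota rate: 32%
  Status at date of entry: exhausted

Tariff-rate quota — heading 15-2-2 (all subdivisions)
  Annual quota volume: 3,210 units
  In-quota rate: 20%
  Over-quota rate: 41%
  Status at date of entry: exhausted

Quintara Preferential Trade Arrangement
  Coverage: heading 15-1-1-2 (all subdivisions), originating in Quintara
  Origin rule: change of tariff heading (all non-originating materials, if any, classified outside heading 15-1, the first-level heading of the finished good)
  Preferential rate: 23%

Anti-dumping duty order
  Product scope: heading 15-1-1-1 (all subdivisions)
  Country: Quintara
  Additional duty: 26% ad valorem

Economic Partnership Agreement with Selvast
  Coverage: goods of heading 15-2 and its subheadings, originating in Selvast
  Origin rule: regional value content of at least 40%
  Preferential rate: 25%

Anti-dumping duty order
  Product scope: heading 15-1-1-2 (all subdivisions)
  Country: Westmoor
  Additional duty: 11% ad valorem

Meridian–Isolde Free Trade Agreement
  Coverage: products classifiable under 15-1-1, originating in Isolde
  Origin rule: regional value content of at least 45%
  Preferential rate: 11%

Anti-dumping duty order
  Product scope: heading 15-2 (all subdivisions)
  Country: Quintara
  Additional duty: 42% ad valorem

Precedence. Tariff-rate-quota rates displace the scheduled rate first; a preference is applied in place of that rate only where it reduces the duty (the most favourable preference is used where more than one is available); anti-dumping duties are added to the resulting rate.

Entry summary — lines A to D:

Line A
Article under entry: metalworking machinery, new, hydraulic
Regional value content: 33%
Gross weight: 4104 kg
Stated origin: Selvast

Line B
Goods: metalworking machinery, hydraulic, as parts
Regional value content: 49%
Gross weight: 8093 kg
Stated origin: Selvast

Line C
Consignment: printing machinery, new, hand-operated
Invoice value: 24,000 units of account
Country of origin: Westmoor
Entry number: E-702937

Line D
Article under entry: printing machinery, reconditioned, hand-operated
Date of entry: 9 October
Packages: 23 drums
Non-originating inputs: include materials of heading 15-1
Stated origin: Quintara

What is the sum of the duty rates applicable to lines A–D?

84%

Line A: metalworking → 15-2; hydraulic → 15-2-1; new → 15-2-1-1. Scheduled 9%. quota on 15-2-1 exhausted → over-quota 32%; Selvast agreement on 15-2: RVC < 40%. → 32%.
Line B: metalworking → 15-2; hydraulic → 15-2-1; as parts → 15-2-1-2. Scheduled 30%. quota on 15-2-1 exhausted → over-quota 32%; Selvast agreement on 15-2: RVC ≥ 40% → 25% available; preferential 25%. → 25%.
Line C: printing → 15-1; hand-operated → 15-1-2; new → 15-1-2-1. Scheduled 12%. No special measure applies. → 12%.
Line D: printing → 15-1; hand-operated → 15-1-2; reconditioned → 15-1-2-2. Scheduled 15%. Quintara agreement on 15-1-1-2: 15-1-2-2 not covered. → 15%.
Sum: 32% + 25% + 12% + 15% = 84%.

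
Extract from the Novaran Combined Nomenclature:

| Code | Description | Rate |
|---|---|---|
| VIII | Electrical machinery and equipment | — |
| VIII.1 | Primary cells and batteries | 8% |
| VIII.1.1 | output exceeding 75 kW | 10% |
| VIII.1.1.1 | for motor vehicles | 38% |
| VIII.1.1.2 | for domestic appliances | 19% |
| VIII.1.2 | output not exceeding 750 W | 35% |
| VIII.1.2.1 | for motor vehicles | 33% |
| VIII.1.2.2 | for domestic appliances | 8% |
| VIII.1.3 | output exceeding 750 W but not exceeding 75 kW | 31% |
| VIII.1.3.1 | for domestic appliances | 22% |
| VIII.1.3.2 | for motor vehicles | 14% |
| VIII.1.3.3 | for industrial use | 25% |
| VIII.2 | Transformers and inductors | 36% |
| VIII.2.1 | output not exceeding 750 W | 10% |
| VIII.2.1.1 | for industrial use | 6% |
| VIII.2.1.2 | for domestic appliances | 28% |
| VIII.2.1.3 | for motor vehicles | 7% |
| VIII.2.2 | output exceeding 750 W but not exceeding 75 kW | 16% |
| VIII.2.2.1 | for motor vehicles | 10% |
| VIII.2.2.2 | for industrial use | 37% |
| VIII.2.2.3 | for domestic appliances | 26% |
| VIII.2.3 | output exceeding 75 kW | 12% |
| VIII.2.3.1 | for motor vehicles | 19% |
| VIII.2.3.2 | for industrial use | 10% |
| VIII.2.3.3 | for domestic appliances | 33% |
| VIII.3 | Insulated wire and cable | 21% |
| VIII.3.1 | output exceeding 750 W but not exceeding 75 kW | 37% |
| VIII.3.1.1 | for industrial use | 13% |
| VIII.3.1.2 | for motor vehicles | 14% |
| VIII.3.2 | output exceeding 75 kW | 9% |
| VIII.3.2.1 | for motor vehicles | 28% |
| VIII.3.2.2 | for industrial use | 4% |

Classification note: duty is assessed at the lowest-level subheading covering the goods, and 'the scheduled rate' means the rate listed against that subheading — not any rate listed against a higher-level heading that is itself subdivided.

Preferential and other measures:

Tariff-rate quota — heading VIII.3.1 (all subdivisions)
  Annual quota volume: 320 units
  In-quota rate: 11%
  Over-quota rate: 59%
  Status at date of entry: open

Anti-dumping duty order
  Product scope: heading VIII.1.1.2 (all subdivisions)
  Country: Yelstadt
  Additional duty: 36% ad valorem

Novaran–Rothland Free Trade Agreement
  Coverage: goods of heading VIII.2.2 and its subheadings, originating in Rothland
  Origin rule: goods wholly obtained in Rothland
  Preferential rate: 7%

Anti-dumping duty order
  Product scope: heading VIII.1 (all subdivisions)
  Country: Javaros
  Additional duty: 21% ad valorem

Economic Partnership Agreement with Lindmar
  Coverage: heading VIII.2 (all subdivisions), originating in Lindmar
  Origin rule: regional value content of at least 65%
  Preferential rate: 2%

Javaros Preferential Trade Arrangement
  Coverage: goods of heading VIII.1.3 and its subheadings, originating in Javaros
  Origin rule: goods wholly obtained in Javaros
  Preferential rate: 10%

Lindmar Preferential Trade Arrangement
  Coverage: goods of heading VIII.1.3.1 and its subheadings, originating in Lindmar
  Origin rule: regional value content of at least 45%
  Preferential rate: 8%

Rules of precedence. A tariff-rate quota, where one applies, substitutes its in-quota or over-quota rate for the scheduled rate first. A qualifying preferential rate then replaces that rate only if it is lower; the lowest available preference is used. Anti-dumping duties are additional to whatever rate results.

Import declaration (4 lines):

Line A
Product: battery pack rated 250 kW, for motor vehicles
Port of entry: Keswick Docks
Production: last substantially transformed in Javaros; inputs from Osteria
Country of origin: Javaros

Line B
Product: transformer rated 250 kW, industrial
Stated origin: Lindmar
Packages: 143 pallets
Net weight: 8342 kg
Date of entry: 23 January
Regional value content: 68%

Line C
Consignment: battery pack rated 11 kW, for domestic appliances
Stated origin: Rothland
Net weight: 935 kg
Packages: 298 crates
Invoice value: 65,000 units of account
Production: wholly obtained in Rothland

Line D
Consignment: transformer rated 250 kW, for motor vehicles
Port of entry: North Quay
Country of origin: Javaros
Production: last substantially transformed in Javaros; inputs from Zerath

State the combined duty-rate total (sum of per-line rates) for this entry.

Line A: battery pack → VIII.1; rated 250 kW → VIII.1.1; for motor vehicles → VIII.1.1.1. Scheduled 38%. Javaros agreement on VIII.1.3: VIII.1.1.1 not covered; anti-dumping (Javaros, VIII.1): +21%; total 38% + 21% = 59%. → 59%.
Line B: transformer → VIII.2; rated 250 kW → VIII.2.3; industrial → VIII.2.3.2. Scheduled 10%. Lindmar agreement on VIII.2: RVC ≥ 65% → 2% available; Lindmar agreement on VIII.1.3.1: VIII.2.3.2 not covered; preferential 2%. → 2%.
Line C: battery pack → VIII.1; rated 11 kW → VIII.1.3; for domestic appliances → VIII.1.3.1. Scheduled 22%. Rothland agreement on VIII.2.2: VIII.1.3.1 not covered. → 22%.
Line D: transformer → VIII.2; rated 250 kW → VIII.2.3; for motor vehicles → VIII.2.3.1. Scheduled 19%. Javaros agreement on VIII.1.3: VIII.2.3.1 not covered. → 19%.
Sum: 59% + 2% + 22% + 19% = 102%.

102%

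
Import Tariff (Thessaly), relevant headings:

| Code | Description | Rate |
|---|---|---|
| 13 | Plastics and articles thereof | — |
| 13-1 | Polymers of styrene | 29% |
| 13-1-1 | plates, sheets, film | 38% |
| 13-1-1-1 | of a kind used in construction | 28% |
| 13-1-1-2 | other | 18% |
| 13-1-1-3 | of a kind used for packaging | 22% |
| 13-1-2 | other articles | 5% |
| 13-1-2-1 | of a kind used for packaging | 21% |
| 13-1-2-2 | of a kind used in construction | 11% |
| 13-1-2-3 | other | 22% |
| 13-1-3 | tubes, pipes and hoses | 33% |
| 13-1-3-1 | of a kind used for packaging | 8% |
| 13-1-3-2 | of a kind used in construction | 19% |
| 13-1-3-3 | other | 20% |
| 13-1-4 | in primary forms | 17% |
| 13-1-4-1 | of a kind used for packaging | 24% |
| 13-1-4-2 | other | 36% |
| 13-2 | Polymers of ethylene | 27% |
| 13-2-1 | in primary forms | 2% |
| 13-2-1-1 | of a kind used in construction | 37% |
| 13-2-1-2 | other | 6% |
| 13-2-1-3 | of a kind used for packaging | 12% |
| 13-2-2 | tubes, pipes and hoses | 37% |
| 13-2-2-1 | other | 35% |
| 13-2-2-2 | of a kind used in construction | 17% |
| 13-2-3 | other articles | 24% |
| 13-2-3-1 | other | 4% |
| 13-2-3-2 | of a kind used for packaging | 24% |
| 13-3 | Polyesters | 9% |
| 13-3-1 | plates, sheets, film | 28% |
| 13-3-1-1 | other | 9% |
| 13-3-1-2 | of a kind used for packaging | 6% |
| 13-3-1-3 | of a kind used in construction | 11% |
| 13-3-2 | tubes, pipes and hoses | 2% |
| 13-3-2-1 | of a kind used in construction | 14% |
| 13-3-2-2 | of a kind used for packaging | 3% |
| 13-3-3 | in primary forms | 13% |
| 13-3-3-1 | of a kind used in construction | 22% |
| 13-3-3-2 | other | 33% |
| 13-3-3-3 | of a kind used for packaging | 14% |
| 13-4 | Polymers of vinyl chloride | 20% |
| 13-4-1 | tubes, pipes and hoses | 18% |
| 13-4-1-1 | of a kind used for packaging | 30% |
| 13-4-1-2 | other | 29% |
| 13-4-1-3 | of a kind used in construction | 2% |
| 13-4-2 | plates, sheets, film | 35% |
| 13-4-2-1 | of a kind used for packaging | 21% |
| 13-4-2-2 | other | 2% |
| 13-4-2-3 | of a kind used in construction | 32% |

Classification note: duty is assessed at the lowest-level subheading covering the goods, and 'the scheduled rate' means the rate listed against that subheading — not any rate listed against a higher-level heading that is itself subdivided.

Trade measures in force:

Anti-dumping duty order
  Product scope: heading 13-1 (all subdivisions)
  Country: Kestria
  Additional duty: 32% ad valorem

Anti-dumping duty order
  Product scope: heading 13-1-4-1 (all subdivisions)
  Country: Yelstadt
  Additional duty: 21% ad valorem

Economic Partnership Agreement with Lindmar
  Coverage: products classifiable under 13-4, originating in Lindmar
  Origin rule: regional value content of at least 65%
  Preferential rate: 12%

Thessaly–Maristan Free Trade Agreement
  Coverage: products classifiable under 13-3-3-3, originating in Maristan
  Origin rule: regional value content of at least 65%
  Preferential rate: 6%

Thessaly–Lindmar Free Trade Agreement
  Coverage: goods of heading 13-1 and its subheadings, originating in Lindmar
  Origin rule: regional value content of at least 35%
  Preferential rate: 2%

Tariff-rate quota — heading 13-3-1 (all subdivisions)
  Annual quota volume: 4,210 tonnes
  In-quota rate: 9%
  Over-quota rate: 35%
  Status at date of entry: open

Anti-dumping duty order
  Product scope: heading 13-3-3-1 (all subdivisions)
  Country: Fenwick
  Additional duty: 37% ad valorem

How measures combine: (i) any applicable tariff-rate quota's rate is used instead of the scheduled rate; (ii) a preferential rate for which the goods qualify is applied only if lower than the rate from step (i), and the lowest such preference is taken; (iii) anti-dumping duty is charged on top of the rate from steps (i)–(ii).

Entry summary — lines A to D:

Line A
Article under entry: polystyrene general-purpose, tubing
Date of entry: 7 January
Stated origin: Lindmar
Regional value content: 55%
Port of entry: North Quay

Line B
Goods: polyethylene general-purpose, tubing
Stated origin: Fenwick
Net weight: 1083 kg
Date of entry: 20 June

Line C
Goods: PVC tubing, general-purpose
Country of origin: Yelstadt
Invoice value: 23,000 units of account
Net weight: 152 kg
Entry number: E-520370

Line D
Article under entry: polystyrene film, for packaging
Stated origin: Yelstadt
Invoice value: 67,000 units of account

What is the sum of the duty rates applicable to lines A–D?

88%

Line A: polystyrene → 13-1; tubing → 13-1-3; general-purpose → 13-1-3-3. Scheduled 20%. Lindmar agreement on 13-4: 13-1-3-3 not covered; Lindmar agreement on 13-1: RVC ≥ 35% → 2% available; preferential 2%. → 2%.
Line B: polyethylene → 13-2; tubing → 13-2-2; general-purpose → 13-2-2-1. Scheduled 35%. No special measure applies. → 35%.
Line C: PVC → 13-4; tubing → 13-4-1; general-purpose → 13-4-1-2. Scheduled 29%. No special measure applies. → 29%.
Line D: polystyrene → 13-1; film → 13-1-1; for packaging → 13-1-1-3. Scheduled 22%. No special measure applies. → 22%.
Sum: 2% + 35% + 29% + 22% = 88%.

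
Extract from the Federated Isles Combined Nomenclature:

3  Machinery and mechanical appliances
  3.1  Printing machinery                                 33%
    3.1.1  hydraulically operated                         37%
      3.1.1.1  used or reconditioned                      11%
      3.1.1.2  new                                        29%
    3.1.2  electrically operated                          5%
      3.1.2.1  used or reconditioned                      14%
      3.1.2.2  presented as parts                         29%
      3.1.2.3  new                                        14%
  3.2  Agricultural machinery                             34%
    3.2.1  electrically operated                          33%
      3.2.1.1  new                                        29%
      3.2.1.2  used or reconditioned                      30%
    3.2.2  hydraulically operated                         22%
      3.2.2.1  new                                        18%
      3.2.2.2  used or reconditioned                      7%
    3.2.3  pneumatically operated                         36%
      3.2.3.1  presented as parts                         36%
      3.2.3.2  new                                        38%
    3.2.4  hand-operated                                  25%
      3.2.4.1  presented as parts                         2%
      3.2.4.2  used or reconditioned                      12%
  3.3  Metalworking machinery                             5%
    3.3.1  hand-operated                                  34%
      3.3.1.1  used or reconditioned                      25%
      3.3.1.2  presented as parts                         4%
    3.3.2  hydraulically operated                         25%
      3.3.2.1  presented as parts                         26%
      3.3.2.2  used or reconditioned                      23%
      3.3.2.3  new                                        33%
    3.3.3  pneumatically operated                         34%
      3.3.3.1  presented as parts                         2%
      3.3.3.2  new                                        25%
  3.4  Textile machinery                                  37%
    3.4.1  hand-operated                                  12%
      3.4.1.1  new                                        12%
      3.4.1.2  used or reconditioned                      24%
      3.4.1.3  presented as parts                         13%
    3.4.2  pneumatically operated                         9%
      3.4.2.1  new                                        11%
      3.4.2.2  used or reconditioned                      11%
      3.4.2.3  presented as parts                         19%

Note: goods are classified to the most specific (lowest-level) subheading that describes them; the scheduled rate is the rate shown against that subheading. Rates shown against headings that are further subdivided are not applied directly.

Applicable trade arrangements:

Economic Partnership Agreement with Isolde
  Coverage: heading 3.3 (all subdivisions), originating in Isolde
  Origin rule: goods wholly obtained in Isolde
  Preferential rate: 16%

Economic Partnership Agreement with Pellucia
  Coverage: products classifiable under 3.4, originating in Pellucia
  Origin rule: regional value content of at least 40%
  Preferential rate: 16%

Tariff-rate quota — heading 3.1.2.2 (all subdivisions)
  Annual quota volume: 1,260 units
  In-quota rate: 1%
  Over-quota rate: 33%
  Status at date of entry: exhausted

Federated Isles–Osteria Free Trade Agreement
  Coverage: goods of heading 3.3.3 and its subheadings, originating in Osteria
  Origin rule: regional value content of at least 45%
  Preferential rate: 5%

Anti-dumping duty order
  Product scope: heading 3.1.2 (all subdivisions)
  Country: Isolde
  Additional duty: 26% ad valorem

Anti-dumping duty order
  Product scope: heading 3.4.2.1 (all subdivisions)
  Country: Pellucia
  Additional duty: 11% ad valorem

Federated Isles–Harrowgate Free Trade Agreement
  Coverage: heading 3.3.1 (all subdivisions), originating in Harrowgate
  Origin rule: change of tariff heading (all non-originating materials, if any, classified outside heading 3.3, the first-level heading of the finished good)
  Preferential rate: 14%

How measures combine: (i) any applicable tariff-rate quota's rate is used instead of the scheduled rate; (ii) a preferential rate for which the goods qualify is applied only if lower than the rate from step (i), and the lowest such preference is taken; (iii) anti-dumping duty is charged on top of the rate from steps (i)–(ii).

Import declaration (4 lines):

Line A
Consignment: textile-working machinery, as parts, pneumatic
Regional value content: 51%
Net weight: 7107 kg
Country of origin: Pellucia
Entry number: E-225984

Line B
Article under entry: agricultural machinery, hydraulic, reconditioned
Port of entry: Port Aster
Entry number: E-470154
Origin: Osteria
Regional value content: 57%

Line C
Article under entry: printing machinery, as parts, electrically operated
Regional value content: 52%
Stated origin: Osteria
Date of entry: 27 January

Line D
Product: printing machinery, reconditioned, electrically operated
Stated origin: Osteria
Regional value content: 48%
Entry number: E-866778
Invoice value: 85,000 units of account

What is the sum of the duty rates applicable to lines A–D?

Line A: textile-working → 3.4; pneumatic → 3.4.2; as parts → 3.4.2.3. Scheduled 19%. Pellucia agreement on 3.4: RVC ≥ 40% → 16% available; preferential 16%. → 16%.
Line B: agricultural → 3.2; hydraulic → 3.2.2; reconditioned → 3.2.2.2. Scheduled 7%. Osteria agreement on 3.3.3: 3.2.2.2 not covered. → 7%.
Line C: printing → 3.1; electrically operated → 3.1.2; as parts → 3.1.2.2. Scheduled 29%. quota on 3.1.2.2 exhausted → over-quota 33%; Osteria agreement on 3.3.3: 3.1.2.2 not covered. → 33%.
Line D: printing → 3.1; electrically operated → 3.1.2; reconditioned → 3.1.2.1. Scheduled 14%. Osteria agreement on 3.3.3: 3.1.2.1 not covered. → 14%.
Sum: 16% + 7% + 33% + 14% = 70%.

70%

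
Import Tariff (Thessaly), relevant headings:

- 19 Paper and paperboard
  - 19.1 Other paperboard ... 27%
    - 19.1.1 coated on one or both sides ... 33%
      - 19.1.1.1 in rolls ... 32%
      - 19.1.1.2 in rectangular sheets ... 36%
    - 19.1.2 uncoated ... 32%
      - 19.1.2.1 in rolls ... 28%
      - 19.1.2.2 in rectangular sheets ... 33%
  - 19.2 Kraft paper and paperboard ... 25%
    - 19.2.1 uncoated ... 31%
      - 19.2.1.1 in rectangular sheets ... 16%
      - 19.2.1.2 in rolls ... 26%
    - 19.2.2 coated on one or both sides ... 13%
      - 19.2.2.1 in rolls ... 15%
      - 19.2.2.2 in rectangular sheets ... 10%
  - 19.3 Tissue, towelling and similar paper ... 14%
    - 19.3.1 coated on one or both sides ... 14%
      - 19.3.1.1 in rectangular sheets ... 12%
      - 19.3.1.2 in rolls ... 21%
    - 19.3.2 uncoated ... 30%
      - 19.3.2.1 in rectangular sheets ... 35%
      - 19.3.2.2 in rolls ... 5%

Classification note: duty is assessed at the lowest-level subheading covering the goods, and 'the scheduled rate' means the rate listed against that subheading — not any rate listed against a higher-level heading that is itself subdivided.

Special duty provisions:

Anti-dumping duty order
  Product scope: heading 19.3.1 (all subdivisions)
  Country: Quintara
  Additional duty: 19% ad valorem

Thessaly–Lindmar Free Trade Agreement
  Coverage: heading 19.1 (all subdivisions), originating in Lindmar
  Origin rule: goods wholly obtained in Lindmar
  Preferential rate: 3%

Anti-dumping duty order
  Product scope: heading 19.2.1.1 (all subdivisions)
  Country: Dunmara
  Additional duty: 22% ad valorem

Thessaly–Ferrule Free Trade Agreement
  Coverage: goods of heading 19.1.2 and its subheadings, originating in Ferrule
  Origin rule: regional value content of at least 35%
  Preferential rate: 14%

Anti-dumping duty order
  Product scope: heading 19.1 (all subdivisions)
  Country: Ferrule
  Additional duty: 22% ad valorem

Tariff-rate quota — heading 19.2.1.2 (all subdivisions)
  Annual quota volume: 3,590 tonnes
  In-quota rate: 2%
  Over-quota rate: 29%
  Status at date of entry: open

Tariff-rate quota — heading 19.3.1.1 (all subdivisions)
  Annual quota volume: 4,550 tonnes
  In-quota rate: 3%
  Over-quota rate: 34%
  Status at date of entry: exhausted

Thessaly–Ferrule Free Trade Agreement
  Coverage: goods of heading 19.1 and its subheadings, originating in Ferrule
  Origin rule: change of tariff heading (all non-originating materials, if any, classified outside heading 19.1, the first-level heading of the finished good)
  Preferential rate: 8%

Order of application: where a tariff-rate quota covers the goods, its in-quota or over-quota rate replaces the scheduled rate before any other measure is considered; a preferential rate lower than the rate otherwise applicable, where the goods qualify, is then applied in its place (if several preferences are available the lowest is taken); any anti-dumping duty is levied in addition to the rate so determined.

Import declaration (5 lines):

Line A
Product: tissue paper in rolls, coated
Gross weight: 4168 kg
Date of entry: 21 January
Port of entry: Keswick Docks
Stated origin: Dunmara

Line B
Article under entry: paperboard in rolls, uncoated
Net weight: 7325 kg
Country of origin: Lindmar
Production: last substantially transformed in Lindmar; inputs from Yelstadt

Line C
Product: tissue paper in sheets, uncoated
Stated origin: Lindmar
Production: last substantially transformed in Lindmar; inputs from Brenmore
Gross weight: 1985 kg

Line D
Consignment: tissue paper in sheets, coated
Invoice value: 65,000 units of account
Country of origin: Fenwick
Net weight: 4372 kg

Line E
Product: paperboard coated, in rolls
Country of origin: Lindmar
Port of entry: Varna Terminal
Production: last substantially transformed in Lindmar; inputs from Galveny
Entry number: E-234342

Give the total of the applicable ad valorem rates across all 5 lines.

Line A: tissue paper → 19.3; coated → 19.3.1; in rolls → 19.3.1.2. Scheduled 21%. No special measure applies. → 21%.
Line B: paperboard → 19.1; uncoated → 19.1.2; in rolls → 19.1.2.1. Scheduled 28%. Lindmar agreement on 19.1: not wholly obtained. → 28%.
Line C: tissue paper → 19.3; uncoated → 19.3.2; in sheets → 19.3.2.1. Scheduled 35%. Lindmar agreement on 19.1: 19.3.2.1 not covered. → 35%.
Line D: tissue paper → 19.3; coated → 19.3.1; in sheets → 19.3.1.1. Scheduled 12%. quota on 19.3.1.1 exhausted → over-quota 34%. → 34%.
Line E: paperboard → 19.1; coated → 19.1.1; in rolls → 19.1.1.1. Scheduled 32%. Lindmar agreement on 19.1: not wholly obtained. → 32%.
Sum: 21% + 28% + 35% + 34% + 32% = 150%.

150%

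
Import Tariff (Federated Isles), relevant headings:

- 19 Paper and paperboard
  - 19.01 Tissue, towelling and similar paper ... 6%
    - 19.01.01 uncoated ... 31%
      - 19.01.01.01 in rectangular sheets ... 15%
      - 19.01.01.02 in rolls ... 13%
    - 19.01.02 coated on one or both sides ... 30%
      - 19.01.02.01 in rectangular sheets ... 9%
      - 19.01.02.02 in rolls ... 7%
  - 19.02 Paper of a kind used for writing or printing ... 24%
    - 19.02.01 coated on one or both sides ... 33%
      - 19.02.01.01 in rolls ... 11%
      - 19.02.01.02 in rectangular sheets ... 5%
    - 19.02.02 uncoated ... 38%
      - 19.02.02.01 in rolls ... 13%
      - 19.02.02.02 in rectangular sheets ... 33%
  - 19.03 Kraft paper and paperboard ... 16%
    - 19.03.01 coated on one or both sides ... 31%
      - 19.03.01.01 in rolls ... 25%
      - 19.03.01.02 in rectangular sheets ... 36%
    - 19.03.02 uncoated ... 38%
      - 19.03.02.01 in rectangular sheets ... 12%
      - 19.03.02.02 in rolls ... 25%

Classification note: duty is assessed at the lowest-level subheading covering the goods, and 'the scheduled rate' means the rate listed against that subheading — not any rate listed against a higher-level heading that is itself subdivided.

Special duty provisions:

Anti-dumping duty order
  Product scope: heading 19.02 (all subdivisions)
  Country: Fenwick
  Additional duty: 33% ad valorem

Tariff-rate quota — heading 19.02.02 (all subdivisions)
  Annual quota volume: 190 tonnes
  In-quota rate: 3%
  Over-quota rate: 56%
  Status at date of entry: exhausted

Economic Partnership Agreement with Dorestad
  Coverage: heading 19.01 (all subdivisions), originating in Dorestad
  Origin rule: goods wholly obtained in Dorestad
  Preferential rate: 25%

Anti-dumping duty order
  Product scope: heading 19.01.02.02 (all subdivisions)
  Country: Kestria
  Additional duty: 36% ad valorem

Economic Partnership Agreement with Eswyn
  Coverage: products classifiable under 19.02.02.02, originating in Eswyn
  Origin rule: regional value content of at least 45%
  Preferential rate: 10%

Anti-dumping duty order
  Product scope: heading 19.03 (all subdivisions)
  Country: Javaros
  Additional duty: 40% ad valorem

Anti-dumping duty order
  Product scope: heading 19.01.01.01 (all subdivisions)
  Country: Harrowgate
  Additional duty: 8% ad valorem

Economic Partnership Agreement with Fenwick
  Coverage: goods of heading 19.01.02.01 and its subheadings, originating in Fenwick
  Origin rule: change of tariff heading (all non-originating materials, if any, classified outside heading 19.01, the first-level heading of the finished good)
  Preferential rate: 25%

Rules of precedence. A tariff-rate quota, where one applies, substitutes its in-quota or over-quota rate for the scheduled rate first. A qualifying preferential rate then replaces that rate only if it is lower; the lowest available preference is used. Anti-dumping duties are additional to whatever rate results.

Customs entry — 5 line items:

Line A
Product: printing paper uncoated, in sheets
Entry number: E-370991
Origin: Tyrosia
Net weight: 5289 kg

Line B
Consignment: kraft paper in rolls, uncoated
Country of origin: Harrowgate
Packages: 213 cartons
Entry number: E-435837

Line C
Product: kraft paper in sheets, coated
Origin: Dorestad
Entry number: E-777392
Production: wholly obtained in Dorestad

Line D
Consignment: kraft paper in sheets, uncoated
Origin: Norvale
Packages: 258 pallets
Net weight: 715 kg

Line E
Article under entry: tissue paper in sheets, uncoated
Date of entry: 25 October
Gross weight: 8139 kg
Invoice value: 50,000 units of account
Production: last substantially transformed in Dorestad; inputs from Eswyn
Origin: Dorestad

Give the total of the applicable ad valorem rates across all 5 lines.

Line A: printing paper → 19.02; uncoated → 19.02.02; in sheets → 19.02.02.02. Scheduled 33%. quota on 19.02.02 exhausted → over-quota 56%. → 56%.
Line B: kraft paper → 19.03; uncoated → 19.03.02; in rolls → 19.03.02.02. Scheduled 25%. No special measure applies. → 25%.
Line C: kraft paper → 19.03; coated → 19.03.01; in sheets → 19.03.01.02. Scheduled 36%. Dorestad agreement on 19.01: 19.03.01.02 not covered. → 36%.
Line D: kraft paper → 19.03; uncoated → 19.03.02; in sheets → 19.03.02.01. Scheduled 12%. No special measure applies. → 12%.
Line E: tissue paper → 19.01; uncoated → 19.01.01; in sheets → 19.01.01.01. Scheduled 15%. Dorestad agreement on 19.01: not wholly obtained. → 15%.
Sum: 56% + 25% + 36% + 12% + 15% = 144%.

144%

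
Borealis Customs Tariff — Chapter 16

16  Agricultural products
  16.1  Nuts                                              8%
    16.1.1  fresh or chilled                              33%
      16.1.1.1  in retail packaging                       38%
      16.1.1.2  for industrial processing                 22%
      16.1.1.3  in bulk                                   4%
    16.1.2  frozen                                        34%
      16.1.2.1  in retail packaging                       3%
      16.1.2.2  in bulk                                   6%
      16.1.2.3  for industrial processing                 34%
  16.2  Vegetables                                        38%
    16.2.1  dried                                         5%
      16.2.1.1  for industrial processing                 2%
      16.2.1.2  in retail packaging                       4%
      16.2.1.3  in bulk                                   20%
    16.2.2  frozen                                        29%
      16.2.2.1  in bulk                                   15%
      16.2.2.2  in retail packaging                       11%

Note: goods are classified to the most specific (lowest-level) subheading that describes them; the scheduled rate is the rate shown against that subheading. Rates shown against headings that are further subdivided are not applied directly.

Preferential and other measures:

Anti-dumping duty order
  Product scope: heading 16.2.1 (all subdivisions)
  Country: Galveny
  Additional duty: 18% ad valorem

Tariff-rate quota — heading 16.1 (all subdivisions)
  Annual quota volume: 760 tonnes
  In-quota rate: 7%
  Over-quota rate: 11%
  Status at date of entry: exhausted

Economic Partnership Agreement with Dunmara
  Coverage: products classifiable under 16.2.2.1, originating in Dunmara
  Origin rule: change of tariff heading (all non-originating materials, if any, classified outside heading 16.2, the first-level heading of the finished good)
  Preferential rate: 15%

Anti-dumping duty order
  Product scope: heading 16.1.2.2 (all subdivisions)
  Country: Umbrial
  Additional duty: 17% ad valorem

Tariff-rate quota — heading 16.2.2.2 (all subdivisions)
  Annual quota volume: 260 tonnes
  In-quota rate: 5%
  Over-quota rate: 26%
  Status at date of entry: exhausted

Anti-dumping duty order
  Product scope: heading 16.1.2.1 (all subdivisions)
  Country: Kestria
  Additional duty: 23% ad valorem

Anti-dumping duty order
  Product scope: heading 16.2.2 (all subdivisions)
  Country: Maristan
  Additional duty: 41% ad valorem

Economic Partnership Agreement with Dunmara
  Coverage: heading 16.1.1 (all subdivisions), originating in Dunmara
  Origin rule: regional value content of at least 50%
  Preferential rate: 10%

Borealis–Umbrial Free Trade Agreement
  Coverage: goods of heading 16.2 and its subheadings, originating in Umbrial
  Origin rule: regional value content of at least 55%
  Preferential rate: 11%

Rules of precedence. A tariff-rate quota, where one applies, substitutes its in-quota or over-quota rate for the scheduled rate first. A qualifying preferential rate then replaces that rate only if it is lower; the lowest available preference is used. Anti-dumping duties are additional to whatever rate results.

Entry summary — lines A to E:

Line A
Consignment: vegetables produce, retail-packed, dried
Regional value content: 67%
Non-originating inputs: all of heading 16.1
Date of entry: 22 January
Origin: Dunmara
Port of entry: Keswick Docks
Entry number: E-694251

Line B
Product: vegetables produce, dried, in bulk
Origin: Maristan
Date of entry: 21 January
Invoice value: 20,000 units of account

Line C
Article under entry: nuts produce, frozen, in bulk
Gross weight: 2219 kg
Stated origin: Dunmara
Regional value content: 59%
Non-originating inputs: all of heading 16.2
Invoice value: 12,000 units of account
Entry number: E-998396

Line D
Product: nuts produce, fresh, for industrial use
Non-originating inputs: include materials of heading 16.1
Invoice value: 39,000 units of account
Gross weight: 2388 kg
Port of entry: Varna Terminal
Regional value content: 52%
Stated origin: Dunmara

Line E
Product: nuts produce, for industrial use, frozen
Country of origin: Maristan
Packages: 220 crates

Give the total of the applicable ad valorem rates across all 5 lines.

Line A: vegetables → 16.2; dried → 16.2.1; retail-packed → 16.2.1.2. Scheduled 4%. Dunmara agreement on 16.2.2.1: 16.2.1.2 not covered; Dunmara agreement on 16.1.1: 16.2.1.2 not covered. → 4%.
Line B: vegetables → 16.2; dried → 16.2.1; in bulk → 16.2.1.3. Scheduled 20%. No special measure applies. → 20%.
Line C: nuts → 16.1; frozen → 16.1.2; in bulk → 16.1.2.2. Scheduled 6%. quota on 16.1 exhausted → over-quota 11%; Dunmara agreement on 16.2.2.1: 16.1.2.2 not covered; Dunmara agreement on 16.1.1: 16.1.2.2 not covered. → 11%.
Line D: nuts → 16.1; fresh → 16.1.1; for industrial use → 16.1.1.2. Scheduled 22%. quota on 16.1 exhausted → over-quota 11%; Dunmara agreement on 16.2.2.1: 16.1.1.2 not covered; Dunmara agreement on 16.1.1: RVC ≥ 50% → 10% available; preferential 10%. → 10%.
Line E: nuts → 16.1; frozen → 16.1.2; for industrial use → 16.1.2.3. Scheduled 34%. quota on 16.1 exhausted → over-quota 11%. → 11%.
Sum: 4% + 20% + 11% + 10% + 11% = 56%.

56%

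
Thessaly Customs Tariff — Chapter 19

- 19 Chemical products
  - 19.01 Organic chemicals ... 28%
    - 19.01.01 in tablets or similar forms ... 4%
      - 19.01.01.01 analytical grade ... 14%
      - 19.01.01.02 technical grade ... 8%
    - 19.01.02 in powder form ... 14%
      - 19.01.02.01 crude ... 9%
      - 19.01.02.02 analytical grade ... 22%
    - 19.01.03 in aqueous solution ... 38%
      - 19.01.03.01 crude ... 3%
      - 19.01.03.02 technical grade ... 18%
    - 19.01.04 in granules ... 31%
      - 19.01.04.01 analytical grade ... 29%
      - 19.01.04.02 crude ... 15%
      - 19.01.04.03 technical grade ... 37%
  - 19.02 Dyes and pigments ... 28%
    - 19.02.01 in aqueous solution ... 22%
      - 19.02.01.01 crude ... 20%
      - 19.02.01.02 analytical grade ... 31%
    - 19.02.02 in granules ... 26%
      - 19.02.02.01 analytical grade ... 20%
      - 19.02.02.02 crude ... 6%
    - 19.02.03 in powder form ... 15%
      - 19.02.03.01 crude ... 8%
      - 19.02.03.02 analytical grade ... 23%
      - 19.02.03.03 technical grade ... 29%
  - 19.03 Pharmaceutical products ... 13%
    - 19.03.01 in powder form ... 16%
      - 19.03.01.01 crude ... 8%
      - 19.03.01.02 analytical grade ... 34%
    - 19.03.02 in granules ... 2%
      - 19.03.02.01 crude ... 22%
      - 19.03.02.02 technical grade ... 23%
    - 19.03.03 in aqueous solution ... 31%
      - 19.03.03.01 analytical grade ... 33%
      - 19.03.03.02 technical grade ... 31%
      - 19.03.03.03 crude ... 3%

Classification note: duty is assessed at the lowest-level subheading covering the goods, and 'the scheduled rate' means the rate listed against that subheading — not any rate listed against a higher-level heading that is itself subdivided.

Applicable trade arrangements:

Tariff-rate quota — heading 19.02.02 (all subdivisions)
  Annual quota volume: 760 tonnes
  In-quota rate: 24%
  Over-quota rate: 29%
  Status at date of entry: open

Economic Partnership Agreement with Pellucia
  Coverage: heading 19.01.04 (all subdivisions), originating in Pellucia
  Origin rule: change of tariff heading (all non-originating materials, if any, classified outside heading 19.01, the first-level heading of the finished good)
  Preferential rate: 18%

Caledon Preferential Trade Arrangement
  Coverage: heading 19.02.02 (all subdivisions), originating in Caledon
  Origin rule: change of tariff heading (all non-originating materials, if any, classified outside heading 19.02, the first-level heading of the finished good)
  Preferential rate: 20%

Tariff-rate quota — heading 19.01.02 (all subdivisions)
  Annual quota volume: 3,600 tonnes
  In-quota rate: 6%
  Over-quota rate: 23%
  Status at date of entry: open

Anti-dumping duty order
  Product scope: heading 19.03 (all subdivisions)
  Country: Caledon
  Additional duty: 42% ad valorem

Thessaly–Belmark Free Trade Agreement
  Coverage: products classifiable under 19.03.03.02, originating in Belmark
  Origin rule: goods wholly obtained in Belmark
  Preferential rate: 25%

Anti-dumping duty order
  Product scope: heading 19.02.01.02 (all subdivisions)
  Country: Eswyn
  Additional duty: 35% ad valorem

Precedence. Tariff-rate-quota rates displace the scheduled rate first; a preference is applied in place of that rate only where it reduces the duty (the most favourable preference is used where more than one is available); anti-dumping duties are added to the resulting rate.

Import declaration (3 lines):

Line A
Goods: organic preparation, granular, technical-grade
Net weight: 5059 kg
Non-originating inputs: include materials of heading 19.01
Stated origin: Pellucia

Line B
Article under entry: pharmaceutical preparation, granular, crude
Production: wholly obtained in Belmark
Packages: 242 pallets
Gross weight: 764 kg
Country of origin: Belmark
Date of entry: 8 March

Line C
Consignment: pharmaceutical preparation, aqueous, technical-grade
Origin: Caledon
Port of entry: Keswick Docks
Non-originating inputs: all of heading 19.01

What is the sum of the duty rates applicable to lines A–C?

Line A: organic → 19.01; granular → 19.01.04; technical-grade → 19.01.04.03. Scheduled 37%. Pellucia agreement on 19.01.04: CTH not met. → 37%.
Line B: pharmaceutical → 19.03; granular → 19.03.02; crude → 19.03.02.01. Scheduled 22%. Belmark agreement on 19.03.03.02: 19.03.02.01 not covered. → 22%.
Line C: pharmaceutical → 19.03; aqueous → 19.03.03; technical-grade → 19.03.03.02. Scheduled 31%. Caledon agreement on 19.02.02: 19.03.03.02 not covered; anti-dumping (Caledon, 19.03): +42%; total 31% + 42% = 73%. → 73%.
Sum: 37% + 22% + 73% = 132%.

132%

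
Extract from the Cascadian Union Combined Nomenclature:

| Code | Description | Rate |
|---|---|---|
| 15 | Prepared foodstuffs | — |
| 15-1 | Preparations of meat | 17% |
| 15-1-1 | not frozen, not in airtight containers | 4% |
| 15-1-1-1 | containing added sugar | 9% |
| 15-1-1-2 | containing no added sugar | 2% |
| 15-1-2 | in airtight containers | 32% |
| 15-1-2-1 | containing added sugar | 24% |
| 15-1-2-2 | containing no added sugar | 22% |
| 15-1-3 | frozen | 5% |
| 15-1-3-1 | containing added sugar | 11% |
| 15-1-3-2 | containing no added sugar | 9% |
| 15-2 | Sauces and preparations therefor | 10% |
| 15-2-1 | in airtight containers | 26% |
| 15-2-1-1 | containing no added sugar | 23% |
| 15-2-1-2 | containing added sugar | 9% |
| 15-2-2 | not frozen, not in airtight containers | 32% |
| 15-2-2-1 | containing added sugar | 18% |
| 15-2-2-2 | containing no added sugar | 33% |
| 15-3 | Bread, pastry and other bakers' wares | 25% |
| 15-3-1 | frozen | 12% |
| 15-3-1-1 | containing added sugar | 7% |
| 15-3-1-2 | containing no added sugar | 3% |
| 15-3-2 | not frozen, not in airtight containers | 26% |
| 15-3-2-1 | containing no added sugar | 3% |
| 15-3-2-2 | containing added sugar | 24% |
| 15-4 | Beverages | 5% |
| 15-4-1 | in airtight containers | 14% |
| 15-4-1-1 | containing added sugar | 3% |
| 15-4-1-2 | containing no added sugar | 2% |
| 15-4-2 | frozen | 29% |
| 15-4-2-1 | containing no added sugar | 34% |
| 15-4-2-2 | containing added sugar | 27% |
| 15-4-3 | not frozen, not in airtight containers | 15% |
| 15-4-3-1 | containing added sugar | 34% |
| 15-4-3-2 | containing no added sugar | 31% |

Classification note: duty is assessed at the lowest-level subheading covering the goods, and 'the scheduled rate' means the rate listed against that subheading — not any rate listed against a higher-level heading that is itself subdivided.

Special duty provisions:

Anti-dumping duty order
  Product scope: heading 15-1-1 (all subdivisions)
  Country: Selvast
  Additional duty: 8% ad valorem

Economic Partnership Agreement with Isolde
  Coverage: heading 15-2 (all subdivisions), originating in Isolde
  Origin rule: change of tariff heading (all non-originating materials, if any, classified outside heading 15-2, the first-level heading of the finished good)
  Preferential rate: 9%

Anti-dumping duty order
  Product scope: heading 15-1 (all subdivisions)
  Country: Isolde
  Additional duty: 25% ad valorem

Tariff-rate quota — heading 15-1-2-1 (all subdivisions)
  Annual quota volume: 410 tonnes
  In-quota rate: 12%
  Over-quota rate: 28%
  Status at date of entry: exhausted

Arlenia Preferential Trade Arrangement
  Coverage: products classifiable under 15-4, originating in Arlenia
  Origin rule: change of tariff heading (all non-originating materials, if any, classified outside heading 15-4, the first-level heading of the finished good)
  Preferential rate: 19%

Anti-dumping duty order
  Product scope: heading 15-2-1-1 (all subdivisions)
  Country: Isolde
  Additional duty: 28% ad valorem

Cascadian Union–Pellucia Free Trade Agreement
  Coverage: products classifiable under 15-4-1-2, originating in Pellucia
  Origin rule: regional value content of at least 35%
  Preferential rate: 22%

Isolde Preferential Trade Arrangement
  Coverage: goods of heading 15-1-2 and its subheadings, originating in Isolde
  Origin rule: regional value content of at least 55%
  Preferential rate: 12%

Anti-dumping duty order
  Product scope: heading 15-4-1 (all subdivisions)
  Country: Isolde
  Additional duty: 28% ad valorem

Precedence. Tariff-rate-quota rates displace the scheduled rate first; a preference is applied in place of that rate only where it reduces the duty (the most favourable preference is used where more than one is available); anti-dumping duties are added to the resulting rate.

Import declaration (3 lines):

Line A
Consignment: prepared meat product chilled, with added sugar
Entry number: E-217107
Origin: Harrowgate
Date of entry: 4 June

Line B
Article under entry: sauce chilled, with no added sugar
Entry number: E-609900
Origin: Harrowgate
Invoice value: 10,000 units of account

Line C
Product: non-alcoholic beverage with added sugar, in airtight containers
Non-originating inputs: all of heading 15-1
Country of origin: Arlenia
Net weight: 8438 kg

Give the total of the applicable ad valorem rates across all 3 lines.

45%

Line A: prepared meat product → 15-1; chilled → 15-1-1; with added sugar → 15-1-1-1. Scheduled 9%. No special measure applies. → 9%.
Line B: sauce → 15-2; chilled → 15-2-2; with no added sugar → 15-2-2-2. Scheduled 33%. No special measure applies. → 33%.
Line C: non-alcoholic beverage → 15-4; in airtight containers → 15-4-1; with added sugar → 15-4-1-1. Scheduled 3%. Arlenia agreement on 15-4: CTH met → 19% available; preference 19% not lower than 3% → no reduction. → 3%.
Sum: 9% + 33% + 3% = 45%.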